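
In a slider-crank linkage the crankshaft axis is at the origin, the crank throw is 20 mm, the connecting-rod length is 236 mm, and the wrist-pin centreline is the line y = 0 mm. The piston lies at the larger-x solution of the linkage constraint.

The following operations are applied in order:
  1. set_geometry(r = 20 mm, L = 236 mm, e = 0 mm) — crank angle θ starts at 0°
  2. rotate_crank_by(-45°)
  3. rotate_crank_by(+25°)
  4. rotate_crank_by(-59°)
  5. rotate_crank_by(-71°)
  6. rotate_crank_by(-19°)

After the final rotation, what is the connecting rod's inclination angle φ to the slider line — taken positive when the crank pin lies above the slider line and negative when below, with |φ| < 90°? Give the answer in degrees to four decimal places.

set_geometry: r = 20 mm, L = 236 mm, e = 0 mm; θ ← 0°
rotate_crank_by(-45°): θ ← 0° -45° = -45°
rotate_crank_by(+25°): θ ← -45° +25° = -20°
rotate_crank_by(-59°): θ ← -20° -59° = -79°
rotate_crank_by(-71°): θ ← -79° -71° = -150°
rotate_crank_by(-19°): θ ← -150° -19° = -169°
crank pin P = (r cos θ, r sin θ) = (-19.632544, -3.816180)
h = r sin θ − e = -3.816180 − 0 = -3.816180
sin φ = h / L = -3.816180 / 236 = -0.01617025
φ = arcsin(-0.01617025) = -0.926528°

-0.9265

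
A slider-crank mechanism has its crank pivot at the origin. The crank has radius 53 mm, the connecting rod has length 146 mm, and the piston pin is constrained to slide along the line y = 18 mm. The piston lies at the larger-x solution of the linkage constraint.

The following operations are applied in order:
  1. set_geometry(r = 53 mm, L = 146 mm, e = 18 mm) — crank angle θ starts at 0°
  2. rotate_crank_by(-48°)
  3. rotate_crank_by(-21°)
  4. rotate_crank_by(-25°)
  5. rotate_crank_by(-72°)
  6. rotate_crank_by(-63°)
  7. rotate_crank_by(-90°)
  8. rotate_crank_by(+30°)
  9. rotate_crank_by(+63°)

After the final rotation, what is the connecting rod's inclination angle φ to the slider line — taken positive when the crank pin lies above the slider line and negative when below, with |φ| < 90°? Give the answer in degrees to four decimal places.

7.9230

set_geometry: r = 53 mm, L = 146 mm, e = 18 mm; θ ← 0°
rotate_crank_by(-48°): θ ← 0° -48° = -48°
rotate_crank_by(-21°): θ ← -48° -21° = -69°
rotate_crank_by(-25°): θ ← -69° -25° = -94°
rotate_crank_by(-72°): θ ← -94° -72° = -166°
rotate_crank_by(-63°): θ ← -166° -63° = -229°
rotate_crank_by(-90°): θ ← -229° -90° = -319°
rotate_crank_by(+30°): θ ← -319° +30° = -289°
rotate_crank_by(+63°): θ ← -289° +63° = -226°
crank pin P = (r cos θ, r sin θ) = (-36.816894, 38.125009)
h = r sin θ − e = 38.125009 − 18 = 20.125009
sin φ = h / L = 20.125009 / 146 = 0.13784253
φ = arcsin(0.13784253) = 7.923022°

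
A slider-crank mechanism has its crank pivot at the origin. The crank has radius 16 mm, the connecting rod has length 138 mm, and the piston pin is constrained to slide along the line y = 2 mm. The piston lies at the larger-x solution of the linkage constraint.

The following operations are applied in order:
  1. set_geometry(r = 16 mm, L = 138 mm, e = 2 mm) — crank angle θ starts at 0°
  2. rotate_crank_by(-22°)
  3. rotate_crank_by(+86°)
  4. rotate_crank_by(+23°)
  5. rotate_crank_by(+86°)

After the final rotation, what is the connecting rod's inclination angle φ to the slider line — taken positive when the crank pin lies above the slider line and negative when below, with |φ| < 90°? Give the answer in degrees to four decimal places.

set_geometry: r = 16 mm, L = 138 mm, e = 2 mm; θ ← 0°
rotate_crank_by(-22°): θ ← 0° -22° = -22°
rotate_crank_by(+86°): θ ← -22° +86° = 64°
rotate_crank_by(+23°): θ ← 64° +23° = 87°
rotate_crank_by(+86°): θ ← 87° +86° = 173°
crank pin P = (r cos θ, r sin θ) = (-15.880738, 1.949909)
h = r sin θ − e = 1.949909 − 2 = -0.050091
sin φ = h / L = -0.050091 / 138 = -0.00036297
φ = arcsin(-0.00036297) = -0.020797°

-0.0208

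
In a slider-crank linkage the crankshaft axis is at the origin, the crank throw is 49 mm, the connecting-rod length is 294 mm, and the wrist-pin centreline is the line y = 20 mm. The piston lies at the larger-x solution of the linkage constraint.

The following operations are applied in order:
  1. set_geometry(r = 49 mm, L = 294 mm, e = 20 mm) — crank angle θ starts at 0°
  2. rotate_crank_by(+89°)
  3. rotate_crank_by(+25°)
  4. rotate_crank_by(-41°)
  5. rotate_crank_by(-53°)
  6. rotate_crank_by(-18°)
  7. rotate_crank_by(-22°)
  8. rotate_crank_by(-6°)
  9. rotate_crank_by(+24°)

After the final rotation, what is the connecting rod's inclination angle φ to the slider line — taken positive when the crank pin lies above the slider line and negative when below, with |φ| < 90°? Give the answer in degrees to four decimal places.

set_geometry: r = 49 mm, L = 294 mm, e = 20 mm; θ ← 0°
rotate_crank_by(+89°): θ ← 0° +89° = 89°
rotate_crank_by(+25°): θ ← 89° +25° = 114°
rotate_crank_by(-41°): θ ← 114° -41° = 73°
rotate_crank_by(-53°): θ ← 73° -53° = 20°
rotate_crank_by(-18°): θ ← 20° -18° = 2°
rotate_crank_by(-22°): θ ← 2° -22° = -20°
rotate_crank_by(-6°): θ ← -20° -6° = -26°
rotate_crank_by(+24°): θ ← -26° +24° = -2°
crank pin P = (r cos θ, r sin θ) = (48.970151, -1.710075)
h = r sin θ − e = -1.710075 − 20 = -21.710075
sin φ = h / L = -21.710075 / 294 = -0.07384379
φ = arcsin(-0.07384379) = -4.234792°

-4.2348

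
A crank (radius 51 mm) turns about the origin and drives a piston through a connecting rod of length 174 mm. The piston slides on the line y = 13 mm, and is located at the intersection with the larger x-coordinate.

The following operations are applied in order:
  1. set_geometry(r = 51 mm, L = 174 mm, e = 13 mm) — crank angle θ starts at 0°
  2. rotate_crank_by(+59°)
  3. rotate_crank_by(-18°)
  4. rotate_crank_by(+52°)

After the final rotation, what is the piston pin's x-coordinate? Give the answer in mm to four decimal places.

167.1464

set_geometry: r = 51 mm, L = 174 mm, e = 13 mm; θ ← 0°
rotate_crank_by(+59°): θ ← 0° +59° = 59°
rotate_crank_by(-18°): θ ← 59° -18° = 41°
rotate_crank_by(+52°): θ ← 41° +52° = 93°
crank pin P = (r cos θ, r sin θ) = (-2.669134, 50.930106)
h = r sin θ − e = 50.930106 − 13 = 37.930106
x = r cos θ + √(L² − h²) = -2.669134 + √(30276.0 − 1438.6930) = -2.669134 + 169.815509 = 167.146375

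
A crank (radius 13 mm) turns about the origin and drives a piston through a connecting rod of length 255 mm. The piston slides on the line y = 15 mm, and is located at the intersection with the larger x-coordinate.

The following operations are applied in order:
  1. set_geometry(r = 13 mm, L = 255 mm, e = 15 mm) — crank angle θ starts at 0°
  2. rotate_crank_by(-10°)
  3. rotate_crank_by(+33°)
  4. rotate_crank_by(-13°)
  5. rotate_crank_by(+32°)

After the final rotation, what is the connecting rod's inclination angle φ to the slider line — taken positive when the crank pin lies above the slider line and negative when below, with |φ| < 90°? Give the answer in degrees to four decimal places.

-1.4160

set_geometry: r = 13 mm, L = 255 mm, e = 15 mm; θ ← 0°
rotate_crank_by(-10°): θ ← 0° -10° = -10°
rotate_crank_by(+33°): θ ← -10° +33° = 23°
rotate_crank_by(-13°): θ ← 23° -13° = 10°
rotate_crank_by(+32°): θ ← 10° +32° = 42°
crank pin P = (r cos θ, r sin θ) = (9.660883, 8.698698)
h = r sin θ − e = 8.698698 − 15 = -6.301302
sin φ = h / L = -6.301302 / 255 = -0.02471099
φ = arcsin(-0.02471099) = -1.415979°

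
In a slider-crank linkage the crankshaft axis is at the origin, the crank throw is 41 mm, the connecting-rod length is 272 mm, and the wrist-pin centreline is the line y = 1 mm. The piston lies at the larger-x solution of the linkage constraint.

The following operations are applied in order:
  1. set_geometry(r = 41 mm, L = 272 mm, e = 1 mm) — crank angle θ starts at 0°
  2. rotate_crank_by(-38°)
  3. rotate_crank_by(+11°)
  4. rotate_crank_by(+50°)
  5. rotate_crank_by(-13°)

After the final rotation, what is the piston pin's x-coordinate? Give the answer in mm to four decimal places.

312.3083

set_geometry: r = 41 mm, L = 272 mm, e = 1 mm; θ ← 0°
rotate_crank_by(-38°): θ ← 0° -38° = -38°
rotate_crank_by(+11°): θ ← -38° +11° = -27°
rotate_crank_by(+50°): θ ← -27° +50° = 23°
rotate_crank_by(-13°): θ ← 23° -13° = 10°
crank pin P = (r cos θ, r sin θ) = (40.377118, 7.119575)
h = r sin θ − e = 7.119575 − 1 = 6.119575
x = r cos θ + √(L² − h²) = 40.377118 + √(73984.0 − 37.4492) = 40.377118 + 271.931151 = 312.308269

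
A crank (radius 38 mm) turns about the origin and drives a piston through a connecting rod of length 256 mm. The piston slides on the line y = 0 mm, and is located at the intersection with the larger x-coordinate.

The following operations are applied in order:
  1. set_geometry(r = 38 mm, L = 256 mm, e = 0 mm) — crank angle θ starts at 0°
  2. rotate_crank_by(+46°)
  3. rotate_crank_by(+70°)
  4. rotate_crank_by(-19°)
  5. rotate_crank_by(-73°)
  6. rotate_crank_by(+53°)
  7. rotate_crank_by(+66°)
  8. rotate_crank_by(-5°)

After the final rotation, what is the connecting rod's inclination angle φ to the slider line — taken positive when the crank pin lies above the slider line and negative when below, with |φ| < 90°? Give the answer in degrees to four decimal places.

5.7002

set_geometry: r = 38 mm, L = 256 mm, e = 0 mm; θ ← 0°
rotate_crank_by(+46°): θ ← 0° +46° = 46°
rotate_crank_by(+70°): θ ← 46° +70° = 116°
rotate_crank_by(-19°): θ ← 116° -19° = 97°
rotate_crank_by(-73°): θ ← 97° -73° = 24°
rotate_crank_by(+53°): θ ← 24° +53° = 77°
rotate_crank_by(+66°): θ ← 77° +66° = 143°
rotate_crank_by(-5°): θ ← 143° -5° = 138°
crank pin P = (r cos θ, r sin θ) = (-28.239503, 25.426963)
h = r sin θ − e = 25.426963 − 0 = 25.426963
sin φ = h / L = 25.426963 / 256 = 0.09932407
φ = arcsin(0.09932407) = 5.700249°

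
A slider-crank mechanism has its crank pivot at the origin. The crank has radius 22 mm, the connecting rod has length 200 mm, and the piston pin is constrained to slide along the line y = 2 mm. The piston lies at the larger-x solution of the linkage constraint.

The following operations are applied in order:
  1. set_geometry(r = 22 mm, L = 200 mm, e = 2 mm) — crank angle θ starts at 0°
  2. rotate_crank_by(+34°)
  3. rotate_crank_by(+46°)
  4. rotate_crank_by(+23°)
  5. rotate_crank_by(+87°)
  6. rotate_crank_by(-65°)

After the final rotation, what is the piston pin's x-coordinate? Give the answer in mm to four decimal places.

186.7386

set_geometry: r = 22 mm, L = 200 mm, e = 2 mm; θ ← 0°
rotate_crank_by(+34°): θ ← 0° +34° = 34°
rotate_crank_by(+46°): θ ← 34° +46° = 80°
rotate_crank_by(+23°): θ ← 80° +23° = 103°
rotate_crank_by(+87°): θ ← 103° +87° = 190°
rotate_crank_by(-65°): θ ← 190° -65° = 125°
crank pin P = (r cos θ, r sin θ) = (-12.618682, 18.021345)
h = r sin θ − e = 18.021345 − 2 = 16.021345
x = r cos θ + √(L² − h²) = -12.618682 + √(40000.0 − 256.6835) = -12.618682 + 199.357258 = 186.738577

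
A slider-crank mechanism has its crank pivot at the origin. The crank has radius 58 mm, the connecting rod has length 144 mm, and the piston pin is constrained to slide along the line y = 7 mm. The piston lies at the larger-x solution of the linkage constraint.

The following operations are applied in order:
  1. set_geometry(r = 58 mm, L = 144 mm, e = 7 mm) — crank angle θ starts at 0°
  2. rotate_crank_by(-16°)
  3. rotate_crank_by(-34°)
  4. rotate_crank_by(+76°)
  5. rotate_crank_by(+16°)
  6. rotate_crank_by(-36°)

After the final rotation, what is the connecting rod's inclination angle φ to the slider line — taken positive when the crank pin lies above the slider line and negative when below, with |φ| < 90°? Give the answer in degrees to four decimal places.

-0.3730

set_geometry: r = 58 mm, L = 144 mm, e = 7 mm; θ ← 0°
rotate_crank_by(-16°): θ ← 0° -16° = -16°
rotate_crank_by(-34°): θ ← -16° -34° = -50°
rotate_crank_by(+76°): θ ← -50° +76° = 26°
rotate_crank_by(+16°): θ ← 26° +16° = 42°
rotate_crank_by(-36°): θ ← 42° -36° = 6°
crank pin P = (r cos θ, r sin θ) = (57.682270, 6.062651)
h = r sin θ − e = 6.062651 − 7 = -0.937349
sin φ = h / L = -0.937349 / 144 = -0.00650937
φ = arcsin(-0.00650937) = -0.372962°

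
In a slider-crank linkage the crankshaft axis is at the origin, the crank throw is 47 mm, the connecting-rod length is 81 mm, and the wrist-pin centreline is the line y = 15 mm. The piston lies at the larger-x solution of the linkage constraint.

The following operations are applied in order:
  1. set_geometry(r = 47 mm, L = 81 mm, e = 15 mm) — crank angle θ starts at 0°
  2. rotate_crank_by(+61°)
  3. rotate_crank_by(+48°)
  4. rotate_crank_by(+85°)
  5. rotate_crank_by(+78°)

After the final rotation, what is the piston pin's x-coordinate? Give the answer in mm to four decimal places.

53.7992

set_geometry: r = 47 mm, L = 81 mm, e = 15 mm; θ ← 0°
rotate_crank_by(+61°): θ ← 0° +61° = 61°
rotate_crank_by(+48°): θ ← 61° +48° = 109°
rotate_crank_by(+85°): θ ← 109° +85° = 194°
rotate_crank_by(+78°): θ ← 194° +78° = 272°
crank pin P = (r cos θ, r sin θ) = (1.640276, -46.971369)
h = r sin θ − e = -46.971369 − 15 = -61.971369
x = r cos θ + √(L² − h²) = 1.640276 + √(6561.0 − 3840.4506) = 1.640276 + 52.158886 = 53.799163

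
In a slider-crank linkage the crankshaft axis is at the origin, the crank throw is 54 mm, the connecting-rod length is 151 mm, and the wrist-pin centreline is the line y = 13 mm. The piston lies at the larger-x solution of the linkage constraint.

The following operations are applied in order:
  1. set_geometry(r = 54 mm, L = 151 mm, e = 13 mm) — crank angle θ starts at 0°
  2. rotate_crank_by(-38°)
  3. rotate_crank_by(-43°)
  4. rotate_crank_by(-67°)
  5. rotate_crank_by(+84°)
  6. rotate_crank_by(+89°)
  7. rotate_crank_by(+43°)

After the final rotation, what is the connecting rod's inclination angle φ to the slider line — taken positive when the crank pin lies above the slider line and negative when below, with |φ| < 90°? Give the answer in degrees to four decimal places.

14.2104

set_geometry: r = 54 mm, L = 151 mm, e = 13 mm; θ ← 0°
rotate_crank_by(-38°): θ ← 0° -38° = -38°
rotate_crank_by(-43°): θ ← -38° -43° = -81°
rotate_crank_by(-67°): θ ← -81° -67° = -148°
rotate_crank_by(+84°): θ ← -148° +84° = -64°
rotate_crank_by(+89°): θ ← -64° +89° = 25°
rotate_crank_by(+43°): θ ← 25° +43° = 68°
crank pin P = (r cos θ, r sin θ) = (20.228756, 50.067928)
h = r sin θ − e = 50.067928 − 13 = 37.067928
sin φ = h / L = 37.067928 / 151 = 0.24548297
φ = arcsin(0.24548297) = 14.210377°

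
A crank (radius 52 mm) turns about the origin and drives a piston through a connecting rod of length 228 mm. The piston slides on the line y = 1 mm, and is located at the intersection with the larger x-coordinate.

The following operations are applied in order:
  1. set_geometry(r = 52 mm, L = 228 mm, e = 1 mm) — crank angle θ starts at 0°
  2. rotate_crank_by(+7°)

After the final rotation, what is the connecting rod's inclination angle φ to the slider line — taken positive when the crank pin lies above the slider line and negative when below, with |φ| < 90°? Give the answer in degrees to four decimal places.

set_geometry: r = 52 mm, L = 228 mm, e = 1 mm; θ ← 0°
rotate_crank_by(+7°): θ ← 0° +7° = 7°
crank pin P = (r cos θ, r sin θ) = (51.612400, 6.337206)
h = r sin θ − e = 6.337206 − 1 = 5.337206
sin φ = h / L = 5.337206 / 228 = 0.02340880
φ = arcsin(0.02340880) = 1.341348°

1.3413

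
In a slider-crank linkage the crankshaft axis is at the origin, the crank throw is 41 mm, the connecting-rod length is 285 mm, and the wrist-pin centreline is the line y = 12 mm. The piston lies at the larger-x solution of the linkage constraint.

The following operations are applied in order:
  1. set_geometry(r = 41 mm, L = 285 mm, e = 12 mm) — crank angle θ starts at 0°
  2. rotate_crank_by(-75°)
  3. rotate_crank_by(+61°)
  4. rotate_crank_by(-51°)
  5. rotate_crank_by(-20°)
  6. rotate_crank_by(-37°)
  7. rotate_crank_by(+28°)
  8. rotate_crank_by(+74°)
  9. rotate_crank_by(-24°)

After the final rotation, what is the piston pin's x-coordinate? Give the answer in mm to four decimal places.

311.6034

set_geometry: r = 41 mm, L = 285 mm, e = 12 mm; θ ← 0°
rotate_crank_by(-75°): θ ← 0° -75° = -75°
rotate_crank_by(+61°): θ ← -75° +61° = -14°
rotate_crank_by(-51°): θ ← -14° -51° = -65°
rotate_crank_by(-20°): θ ← -65° -20° = -85°
rotate_crank_by(-37°): θ ← -85° -37° = -122°
rotate_crank_by(+28°): θ ← -122° +28° = -94°
rotate_crank_by(+74°): θ ← -94° +74° = -20°
rotate_crank_by(-24°): θ ← -20° -24° = -44°
crank pin P = (r cos θ, r sin θ) = (29.492932, -28.480993)
h = r sin θ − e = -28.480993 − 12 = -40.480993
x = r cos θ + √(L² − h²) = 29.492932 + √(81225.0 − 1638.7108) = 29.492932 + 282.110420 = 311.603352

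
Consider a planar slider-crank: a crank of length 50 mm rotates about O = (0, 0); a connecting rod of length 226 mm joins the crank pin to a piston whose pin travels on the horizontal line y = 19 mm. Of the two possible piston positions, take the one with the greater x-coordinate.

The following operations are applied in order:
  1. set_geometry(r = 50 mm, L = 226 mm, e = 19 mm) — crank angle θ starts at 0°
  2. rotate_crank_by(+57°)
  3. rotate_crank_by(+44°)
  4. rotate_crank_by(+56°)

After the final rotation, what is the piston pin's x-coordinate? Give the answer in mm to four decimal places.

set_geometry: r = 50 mm, L = 226 mm, e = 19 mm; θ ← 0°
rotate_crank_by(+57°): θ ← 0° +57° = 57°
rotate_crank_by(+44°): θ ← 57° +44° = 101°
rotate_crank_by(+56°): θ ← 101° +56° = 157°
crank pin P = (r cos θ, r sin θ) = (-46.025243, 19.536556)
h = r sin θ − e = 19.536556 − 19 = 0.536556
x = r cos θ + √(L² − h²) = -46.025243 + √(51076.0 − 0.2879) = -46.025243 + 225.999363 = 179.974120

179.9741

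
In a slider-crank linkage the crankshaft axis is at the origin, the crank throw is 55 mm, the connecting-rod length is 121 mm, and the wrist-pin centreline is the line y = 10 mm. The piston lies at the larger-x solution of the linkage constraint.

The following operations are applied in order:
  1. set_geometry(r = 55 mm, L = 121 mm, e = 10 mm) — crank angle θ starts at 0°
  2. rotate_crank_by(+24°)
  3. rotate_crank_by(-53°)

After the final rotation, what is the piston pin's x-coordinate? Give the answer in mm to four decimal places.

set_geometry: r = 55 mm, L = 121 mm, e = 10 mm; θ ← 0°
rotate_crank_by(+24°): θ ← 0° +24° = 24°
rotate_crank_by(-53°): θ ← 24° -53° = -29°
crank pin P = (r cos θ, r sin θ) = (48.104084, -26.664529)
h = r sin θ − e = -26.664529 − 10 = -36.664529
x = r cos θ + √(L² − h²) = 48.104084 + √(14641.0 − 1344.2877) = 48.104084 + 115.311371 = 163.415455

163.4155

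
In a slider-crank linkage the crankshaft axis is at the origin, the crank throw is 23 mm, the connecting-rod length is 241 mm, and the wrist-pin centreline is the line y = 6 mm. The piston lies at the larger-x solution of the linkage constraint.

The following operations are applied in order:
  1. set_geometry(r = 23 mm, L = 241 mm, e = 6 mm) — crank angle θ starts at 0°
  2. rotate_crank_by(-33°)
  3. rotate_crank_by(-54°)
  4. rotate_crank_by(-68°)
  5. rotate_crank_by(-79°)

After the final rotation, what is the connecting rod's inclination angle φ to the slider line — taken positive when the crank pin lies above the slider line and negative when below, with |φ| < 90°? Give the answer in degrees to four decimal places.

set_geometry: r = 23 mm, L = 241 mm, e = 6 mm; θ ← 0°
rotate_crank_by(-33°): θ ← 0° -33° = -33°
rotate_crank_by(-54°): θ ← -33° -54° = -87°
rotate_crank_by(-68°): θ ← -87° -68° = -155°
rotate_crank_by(-79°): θ ← -155° -79° = -234°
crank pin P = (r cos θ, r sin θ) = (-13.519061, 18.607391)
h = r sin θ − e = 18.607391 − 6 = 12.607391
sin φ = h / L = 12.607391 / 241 = 0.05231283
φ = arcsin(0.05231283) = 2.998673°

2.9987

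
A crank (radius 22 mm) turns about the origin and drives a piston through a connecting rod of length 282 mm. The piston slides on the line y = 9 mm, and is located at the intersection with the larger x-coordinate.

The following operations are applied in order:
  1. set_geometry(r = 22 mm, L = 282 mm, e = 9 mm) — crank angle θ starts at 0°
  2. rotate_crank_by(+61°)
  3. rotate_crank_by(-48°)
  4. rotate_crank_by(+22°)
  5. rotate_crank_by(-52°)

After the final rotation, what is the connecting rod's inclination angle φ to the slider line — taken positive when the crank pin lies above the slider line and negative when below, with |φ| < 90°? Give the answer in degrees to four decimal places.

set_geometry: r = 22 mm, L = 282 mm, e = 9 mm; θ ← 0°
rotate_crank_by(+61°): θ ← 0° +61° = 61°
rotate_crank_by(-48°): θ ← 61° -48° = 13°
rotate_crank_by(+22°): θ ← 13° +22° = 35°
rotate_crank_by(-52°): θ ← 35° -52° = -17°
crank pin P = (r cos θ, r sin θ) = (21.038705, -6.432178)
h = r sin θ − e = -6.432178 − 9 = -15.432178
sin φ = h / L = -15.432178 / 282 = -0.05472403
φ = arcsin(-0.05472403) = -3.137023°

-3.1370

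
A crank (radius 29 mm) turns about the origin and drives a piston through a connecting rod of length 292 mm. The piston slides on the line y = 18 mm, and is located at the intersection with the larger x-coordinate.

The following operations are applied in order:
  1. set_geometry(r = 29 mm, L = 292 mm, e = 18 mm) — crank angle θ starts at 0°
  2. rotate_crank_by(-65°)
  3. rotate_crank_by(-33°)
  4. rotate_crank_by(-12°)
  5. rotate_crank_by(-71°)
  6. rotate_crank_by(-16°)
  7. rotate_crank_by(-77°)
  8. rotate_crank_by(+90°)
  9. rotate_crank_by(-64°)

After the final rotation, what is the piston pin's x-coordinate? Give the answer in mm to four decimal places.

281.0011

set_geometry: r = 29 mm, L = 292 mm, e = 18 mm; θ ← 0°
rotate_crank_by(-65°): θ ← 0° -65° = -65°
rotate_crank_by(-33°): θ ← -65° -33° = -98°
rotate_crank_by(-12°): θ ← -98° -12° = -110°
rotate_crank_by(-71°): θ ← -110° -71° = -181°
rotate_crank_by(-16°): θ ← -181° -16° = -197°
rotate_crank_by(-77°): θ ← -197° -77° = -274°
rotate_crank_by(+90°): θ ← -274° +90° = -184°
rotate_crank_by(-64°): θ ← -184° -64° = -248°
crank pin P = (r cos θ, r sin θ) = (-10.863591, 26.888332)
h = r sin θ − e = 26.888332 − 18 = 8.888332
x = r cos θ + √(L² − h²) = -10.863591 + √(85264.0 − 79.0024) = -10.863591 + 291.864690 = 281.001099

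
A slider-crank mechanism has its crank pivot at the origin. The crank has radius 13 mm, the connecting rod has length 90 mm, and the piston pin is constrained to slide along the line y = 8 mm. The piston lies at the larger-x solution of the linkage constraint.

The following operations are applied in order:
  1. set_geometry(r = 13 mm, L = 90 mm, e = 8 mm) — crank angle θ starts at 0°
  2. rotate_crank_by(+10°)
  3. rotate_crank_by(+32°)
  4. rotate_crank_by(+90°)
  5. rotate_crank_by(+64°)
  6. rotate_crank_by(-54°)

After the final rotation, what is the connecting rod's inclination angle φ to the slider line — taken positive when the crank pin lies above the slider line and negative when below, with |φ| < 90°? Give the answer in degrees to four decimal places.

0.0023

set_geometry: r = 13 mm, L = 90 mm, e = 8 mm; θ ← 0°
rotate_crank_by(+10°): θ ← 0° +10° = 10°
rotate_crank_by(+32°): θ ← 10° +32° = 42°
rotate_crank_by(+90°): θ ← 42° +90° = 132°
rotate_crank_by(+64°): θ ← 132° +64° = 196°
rotate_crank_by(-54°): θ ← 196° -54° = 142°
crank pin P = (r cos θ, r sin θ) = (-10.244140, 8.003599)
h = r sin θ − e = 8.003599 − 8 = 0.003599
sin φ = h / L = 0.003599 / 90 = 0.00003999
φ = arcsin(0.00003999) = 0.002291°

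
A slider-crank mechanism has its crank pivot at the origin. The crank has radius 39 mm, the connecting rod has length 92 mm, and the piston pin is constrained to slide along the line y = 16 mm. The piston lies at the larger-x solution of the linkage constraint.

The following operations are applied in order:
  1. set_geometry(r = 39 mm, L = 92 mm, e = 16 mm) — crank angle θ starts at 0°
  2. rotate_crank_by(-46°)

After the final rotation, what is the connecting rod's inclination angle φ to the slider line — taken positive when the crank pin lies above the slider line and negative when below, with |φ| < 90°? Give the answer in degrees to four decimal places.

-28.6104

set_geometry: r = 39 mm, L = 92 mm, e = 16 mm; θ ← 0°
rotate_crank_by(-46°): θ ← 0° -46° = -46°
crank pin P = (r cos θ, r sin θ) = (27.091676, -28.054252)
h = r sin θ − e = -28.054252 − 16 = -44.054252
sin φ = h / L = -44.054252 / 92 = -0.47885057
φ = arcsin(-0.47885057) = -28.610358°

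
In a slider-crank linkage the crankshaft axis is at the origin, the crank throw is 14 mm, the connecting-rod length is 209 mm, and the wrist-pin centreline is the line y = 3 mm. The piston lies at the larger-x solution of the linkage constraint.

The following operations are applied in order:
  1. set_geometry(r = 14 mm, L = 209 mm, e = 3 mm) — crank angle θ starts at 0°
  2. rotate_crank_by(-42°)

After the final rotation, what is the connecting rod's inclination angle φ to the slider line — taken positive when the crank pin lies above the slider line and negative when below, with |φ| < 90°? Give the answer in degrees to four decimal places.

-3.3925

set_geometry: r = 14 mm, L = 209 mm, e = 3 mm; θ ← 0°
rotate_crank_by(-42°): θ ← 0° -42° = -42°
crank pin P = (r cos θ, r sin θ) = (10.404028, -9.367828)
h = r sin θ − e = -9.367828 − 3 = -12.367828
sin φ = h / L = -12.367828 / 209 = -0.05917621
φ = arcsin(-0.05917621) = -3.392529°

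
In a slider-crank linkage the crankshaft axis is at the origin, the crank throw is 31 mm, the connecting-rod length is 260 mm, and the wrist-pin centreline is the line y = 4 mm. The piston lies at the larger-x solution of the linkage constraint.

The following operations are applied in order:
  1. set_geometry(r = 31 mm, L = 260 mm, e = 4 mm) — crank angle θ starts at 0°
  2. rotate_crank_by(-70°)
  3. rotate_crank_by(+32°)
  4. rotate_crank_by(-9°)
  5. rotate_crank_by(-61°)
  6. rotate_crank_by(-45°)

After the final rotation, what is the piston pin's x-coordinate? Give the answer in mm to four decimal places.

231.7498

set_geometry: r = 31 mm, L = 260 mm, e = 4 mm; θ ← 0°
rotate_crank_by(-70°): θ ← 0° -70° = -70°
rotate_crank_by(+32°): θ ← -70° +32° = -38°
rotate_crank_by(-9°): θ ← -38° -9° = -47°
rotate_crank_by(-61°): θ ← -47° -61° = -108°
rotate_crank_by(-45°): θ ← -108° -45° = -153°
crank pin P = (r cos θ, r sin θ) = (-27.621202, -14.073705)
h = r sin θ − e = -14.073705 − 4 = -18.073705
x = r cos θ + √(L² − h²) = -27.621202 + √(67600.0 − 326.6588) = -27.621202 + 259.371049 = 231.749847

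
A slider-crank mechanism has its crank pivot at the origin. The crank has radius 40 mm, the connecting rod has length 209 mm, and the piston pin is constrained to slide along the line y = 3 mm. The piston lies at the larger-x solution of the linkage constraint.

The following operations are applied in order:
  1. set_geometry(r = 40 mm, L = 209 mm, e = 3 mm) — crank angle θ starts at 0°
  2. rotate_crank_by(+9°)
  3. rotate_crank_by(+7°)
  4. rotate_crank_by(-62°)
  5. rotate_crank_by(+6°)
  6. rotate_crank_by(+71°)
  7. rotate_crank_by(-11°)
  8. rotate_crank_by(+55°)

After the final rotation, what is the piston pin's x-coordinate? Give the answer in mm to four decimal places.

set_geometry: r = 40 mm, L = 209 mm, e = 3 mm; θ ← 0°
rotate_crank_by(+9°): θ ← 0° +9° = 9°
rotate_crank_by(+7°): θ ← 9° +7° = 16°
rotate_crank_by(-62°): θ ← 16° -62° = -46°
rotate_crank_by(+6°): θ ← -46° +6° = -40°
rotate_crank_by(+71°): θ ← -40° +71° = 31°
rotate_crank_by(-11°): θ ← 31° -11° = 20°
rotate_crank_by(+55°): θ ← 20° +55° = 75°
crank pin P = (r cos θ, r sin θ) = (10.352762, 38.637033)
h = r sin θ − e = 38.637033 − 3 = 35.637033
x = r cos θ + √(L² − h²) = 10.352762 + √(43681.0 − 1269.9981) = 10.352762 + 205.939316 = 216.292078

216.2921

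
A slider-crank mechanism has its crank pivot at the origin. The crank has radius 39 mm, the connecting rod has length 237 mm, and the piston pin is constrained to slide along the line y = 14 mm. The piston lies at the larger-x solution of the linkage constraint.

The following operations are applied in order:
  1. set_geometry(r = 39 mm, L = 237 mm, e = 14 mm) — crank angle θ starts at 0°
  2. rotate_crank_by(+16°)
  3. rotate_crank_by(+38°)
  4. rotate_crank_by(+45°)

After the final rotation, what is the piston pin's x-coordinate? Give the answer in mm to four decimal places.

229.6272

set_geometry: r = 39 mm, L = 237 mm, e = 14 mm; θ ← 0°
rotate_crank_by(+16°): θ ← 0° +16° = 16°
rotate_crank_by(+38°): θ ← 16° +38° = 54°
rotate_crank_by(+45°): θ ← 54° +45° = 99°
crank pin P = (r cos θ, r sin θ) = (-6.100944, 38.519845)
h = r sin θ − e = 38.519845 − 14 = 24.519845
x = r cos θ + √(L² − h²) = -6.100944 + √(56169.0 − 601.2228) = -6.100944 + 235.728185 = 229.627241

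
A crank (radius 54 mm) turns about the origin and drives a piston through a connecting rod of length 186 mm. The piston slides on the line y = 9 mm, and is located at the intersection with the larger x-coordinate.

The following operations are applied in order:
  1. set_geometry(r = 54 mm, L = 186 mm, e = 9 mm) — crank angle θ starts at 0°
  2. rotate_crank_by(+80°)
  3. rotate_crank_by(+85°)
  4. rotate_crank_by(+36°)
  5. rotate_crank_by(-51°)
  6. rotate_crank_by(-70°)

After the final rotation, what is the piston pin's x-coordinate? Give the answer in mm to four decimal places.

190.0540

set_geometry: r = 54 mm, L = 186 mm, e = 9 mm; θ ← 0°
rotate_crank_by(+80°): θ ← 0° +80° = 80°
rotate_crank_by(+85°): θ ← 80° +85° = 165°
rotate_crank_by(+36°): θ ← 165° +36° = 201°
rotate_crank_by(-51°): θ ← 201° -51° = 150°
rotate_crank_by(-70°): θ ← 150° -70° = 80°
crank pin P = (r cos θ, r sin θ) = (9.377002, 53.179619)
h = r sin θ − e = 53.179619 − 9 = 44.179619
x = r cos θ + √(L² − h²) = 9.377002 + √(34596.0 − 1951.8387) = 9.377002 + 180.676953 = 190.053954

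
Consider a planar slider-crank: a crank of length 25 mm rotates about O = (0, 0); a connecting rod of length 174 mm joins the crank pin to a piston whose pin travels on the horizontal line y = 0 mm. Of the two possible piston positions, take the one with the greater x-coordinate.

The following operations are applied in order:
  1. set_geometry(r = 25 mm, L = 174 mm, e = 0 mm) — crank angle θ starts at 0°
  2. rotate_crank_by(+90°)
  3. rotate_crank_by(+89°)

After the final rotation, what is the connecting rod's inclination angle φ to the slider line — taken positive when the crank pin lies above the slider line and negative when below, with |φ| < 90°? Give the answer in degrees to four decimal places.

0.1437

set_geometry: r = 25 mm, L = 174 mm, e = 0 mm; θ ← 0°
rotate_crank_by(+90°): θ ← 0° +90° = 90°
rotate_crank_by(+89°): θ ← 90° +89° = 179°
crank pin P = (r cos θ, r sin θ) = (-24.996192, 0.436310)
h = r sin θ − e = 0.436310 − 0 = 0.436310
sin φ = h / L = 0.436310 / 174 = 0.00250753
φ = arcsin(0.00250753) = 0.143671°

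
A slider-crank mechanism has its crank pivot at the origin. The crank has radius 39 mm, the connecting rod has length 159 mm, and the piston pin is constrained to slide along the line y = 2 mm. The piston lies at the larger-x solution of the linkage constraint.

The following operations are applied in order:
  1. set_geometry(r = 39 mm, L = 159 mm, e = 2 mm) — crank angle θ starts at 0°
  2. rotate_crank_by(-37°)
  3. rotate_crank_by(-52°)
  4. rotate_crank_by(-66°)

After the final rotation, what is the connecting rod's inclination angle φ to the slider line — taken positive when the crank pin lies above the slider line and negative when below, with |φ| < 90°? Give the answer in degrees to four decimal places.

set_geometry: r = 39 mm, L = 159 mm, e = 2 mm; θ ← 0°
rotate_crank_by(-37°): θ ← 0° -37° = -37°
rotate_crank_by(-52°): θ ← -37° -52° = -89°
rotate_crank_by(-66°): θ ← -89° -66° = -155°
crank pin P = (r cos θ, r sin θ) = (-35.346004, -16.482112)
h = r sin θ − e = -16.482112 − 2 = -18.482112
sin φ = h / L = -18.482112 / 159 = -0.11623970
φ = arcsin(-0.11623970) = -6.675134°

-6.6751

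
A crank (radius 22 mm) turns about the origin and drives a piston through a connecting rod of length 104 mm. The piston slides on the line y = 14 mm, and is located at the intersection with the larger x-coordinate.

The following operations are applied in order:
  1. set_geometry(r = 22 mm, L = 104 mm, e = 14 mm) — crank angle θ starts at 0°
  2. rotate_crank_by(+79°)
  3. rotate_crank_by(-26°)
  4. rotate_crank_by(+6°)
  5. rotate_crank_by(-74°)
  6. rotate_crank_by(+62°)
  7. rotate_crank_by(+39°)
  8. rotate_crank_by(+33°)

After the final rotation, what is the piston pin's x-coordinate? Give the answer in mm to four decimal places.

set_geometry: r = 22 mm, L = 104 mm, e = 14 mm; θ ← 0°
rotate_crank_by(+79°): θ ← 0° +79° = 79°
rotate_crank_by(-26°): θ ← 79° -26° = 53°
rotate_crank_by(+6°): θ ← 53° +6° = 59°
rotate_crank_by(-74°): θ ← 59° -74° = -15°
rotate_crank_by(+62°): θ ← -15° +62° = 47°
rotate_crank_by(+39°): θ ← 47° +39° = 86°
rotate_crank_by(+33°): θ ← 86° +33° = 119°
crank pin P = (r cos θ, r sin θ) = (-10.665812, 19.241634)
h = r sin θ − e = 19.241634 − 14 = 5.241634
x = r cos θ + √(L² − h²) = -10.665812 + √(10816.0 − 27.4747) = -10.665812 + 103.867826 = 93.202014

93.2020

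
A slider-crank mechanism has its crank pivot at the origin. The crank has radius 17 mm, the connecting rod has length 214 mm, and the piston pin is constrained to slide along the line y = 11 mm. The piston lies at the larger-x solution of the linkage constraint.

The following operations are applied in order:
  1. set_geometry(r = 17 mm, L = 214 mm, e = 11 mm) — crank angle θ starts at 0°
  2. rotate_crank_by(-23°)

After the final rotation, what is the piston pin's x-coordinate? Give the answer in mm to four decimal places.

228.9201

set_geometry: r = 17 mm, L = 214 mm, e = 11 mm; θ ← 0°
rotate_crank_by(-23°): θ ← 0° -23° = -23°
crank pin P = (r cos θ, r sin θ) = (15.648583, -6.642429)
h = r sin θ − e = -6.642429 − 11 = -17.642429
x = r cos θ + √(L² − h²) = 15.648583 + √(45796.0 − 311.2553) = 15.648583 + 213.271528 = 228.920111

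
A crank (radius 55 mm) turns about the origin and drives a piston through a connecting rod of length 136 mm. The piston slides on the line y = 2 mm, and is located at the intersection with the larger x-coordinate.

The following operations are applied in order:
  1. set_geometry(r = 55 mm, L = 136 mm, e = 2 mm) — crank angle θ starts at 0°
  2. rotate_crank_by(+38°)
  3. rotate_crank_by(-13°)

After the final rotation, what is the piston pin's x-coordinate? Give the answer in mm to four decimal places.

184.1775

set_geometry: r = 55 mm, L = 136 mm, e = 2 mm; θ ← 0°
rotate_crank_by(+38°): θ ← 0° +38° = 38°
rotate_crank_by(-13°): θ ← 38° -13° = 25°
crank pin P = (r cos θ, r sin θ) = (49.846928, 23.244004)
h = r sin θ − e = 23.244004 − 2 = 21.244004
x = r cos θ + √(L² − h²) = 49.846928 + √(18496.0 − 451.3077) = 49.846928 + 134.330534 = 184.177462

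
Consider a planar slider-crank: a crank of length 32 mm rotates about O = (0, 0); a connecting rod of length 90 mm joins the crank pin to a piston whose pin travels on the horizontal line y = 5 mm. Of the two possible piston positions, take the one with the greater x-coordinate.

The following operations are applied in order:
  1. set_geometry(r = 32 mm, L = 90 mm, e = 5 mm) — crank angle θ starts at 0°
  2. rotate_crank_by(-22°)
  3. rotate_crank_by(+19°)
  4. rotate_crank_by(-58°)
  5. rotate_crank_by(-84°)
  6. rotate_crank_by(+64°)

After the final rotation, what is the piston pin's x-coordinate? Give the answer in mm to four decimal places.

set_geometry: r = 32 mm, L = 90 mm, e = 5 mm; θ ← 0°
rotate_crank_by(-22°): θ ← 0° -22° = -22°
rotate_crank_by(+19°): θ ← -22° +19° = -3°
rotate_crank_by(-58°): θ ← -3° -58° = -61°
rotate_crank_by(-84°): θ ← -61° -84° = -145°
rotate_crank_by(+64°): θ ← -145° +64° = -81°
crank pin P = (r cos θ, r sin θ) = (5.005903, -31.606027)
h = r sin θ − e = -31.606027 − 5 = -36.606027
x = r cos θ + √(L² − h²) = 5.005903 + √(8100.0 − 1340.0012) = 5.005903 + 82.219212 = 87.225115

87.2251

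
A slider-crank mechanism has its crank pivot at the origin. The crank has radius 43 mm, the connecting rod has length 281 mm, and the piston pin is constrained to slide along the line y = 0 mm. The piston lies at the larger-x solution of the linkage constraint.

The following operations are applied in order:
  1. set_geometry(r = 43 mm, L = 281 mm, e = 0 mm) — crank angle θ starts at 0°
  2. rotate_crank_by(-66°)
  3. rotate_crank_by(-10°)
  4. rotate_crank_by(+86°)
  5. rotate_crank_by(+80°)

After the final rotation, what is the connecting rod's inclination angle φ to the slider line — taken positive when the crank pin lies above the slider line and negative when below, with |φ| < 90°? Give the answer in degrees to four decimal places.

8.8023

set_geometry: r = 43 mm, L = 281 mm, e = 0 mm; θ ← 0°
rotate_crank_by(-66°): θ ← 0° -66° = -66°
rotate_crank_by(-10°): θ ← -66° -10° = -76°
rotate_crank_by(+86°): θ ← -76° +86° = 10°
rotate_crank_by(+80°): θ ← 10° +80° = 90°
crank pin P = (r cos θ, r sin θ) = (0.000000, 43.000000)
h = r sin θ − e = 43.000000 − 0 = 43.000000
sin φ = h / L = 43.000000 / 281 = 0.15302491
φ = arcsin(0.15302491) = 8.802265°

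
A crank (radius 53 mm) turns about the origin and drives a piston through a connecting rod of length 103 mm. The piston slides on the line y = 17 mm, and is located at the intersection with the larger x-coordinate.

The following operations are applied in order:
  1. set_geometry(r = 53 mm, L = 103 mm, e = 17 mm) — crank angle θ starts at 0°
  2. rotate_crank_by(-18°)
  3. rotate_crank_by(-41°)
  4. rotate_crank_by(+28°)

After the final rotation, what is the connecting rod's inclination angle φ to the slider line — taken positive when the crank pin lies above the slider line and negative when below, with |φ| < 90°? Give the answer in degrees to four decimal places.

-25.4719

set_geometry: r = 53 mm, L = 103 mm, e = 17 mm; θ ← 0°
rotate_crank_by(-18°): θ ← 0° -18° = -18°
rotate_crank_by(-41°): θ ← -18° -41° = -59°
rotate_crank_by(+28°): θ ← -59° +28° = -31°
crank pin P = (r cos θ, r sin θ) = (45.429867, -27.297018)
h = r sin θ − e = -27.297018 − 17 = -44.297018
sin φ = h / L = -44.297018 / 103 = -0.43006814
φ = arcsin(-0.43006814) = -25.471884°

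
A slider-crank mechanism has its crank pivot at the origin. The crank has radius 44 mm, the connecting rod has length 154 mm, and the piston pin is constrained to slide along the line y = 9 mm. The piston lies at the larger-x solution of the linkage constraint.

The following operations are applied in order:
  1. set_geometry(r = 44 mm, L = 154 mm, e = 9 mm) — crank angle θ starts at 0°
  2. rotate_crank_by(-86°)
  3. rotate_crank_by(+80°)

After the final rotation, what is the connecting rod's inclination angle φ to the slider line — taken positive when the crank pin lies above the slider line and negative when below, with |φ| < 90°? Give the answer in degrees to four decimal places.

set_geometry: r = 44 mm, L = 154 mm, e = 9 mm; θ ← 0°
rotate_crank_by(-86°): θ ← 0° -86° = -86°
rotate_crank_by(+80°): θ ← -86° +80° = -6°
crank pin P = (r cos θ, r sin θ) = (43.758963, -4.599252)
h = r sin θ − e = -4.599252 − 9 = -13.599252
sin φ = h / L = -13.599252 / 154 = -0.08830683
φ = arcsin(-0.08830683) = -5.066208°

-5.0662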